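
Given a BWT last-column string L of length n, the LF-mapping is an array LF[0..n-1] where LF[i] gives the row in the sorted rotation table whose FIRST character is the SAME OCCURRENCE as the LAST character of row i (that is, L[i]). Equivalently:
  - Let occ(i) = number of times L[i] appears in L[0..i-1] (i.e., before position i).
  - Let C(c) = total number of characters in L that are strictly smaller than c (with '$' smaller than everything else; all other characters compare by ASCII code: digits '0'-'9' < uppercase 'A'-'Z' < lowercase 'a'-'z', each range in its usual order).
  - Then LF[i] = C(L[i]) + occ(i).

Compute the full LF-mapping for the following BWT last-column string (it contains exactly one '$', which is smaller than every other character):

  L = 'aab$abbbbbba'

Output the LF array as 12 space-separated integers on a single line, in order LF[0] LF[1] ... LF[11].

Answer: 1 2 5 0 3 6 7 8 9 10 11 4

Derivation:
Char counts: '$':1, 'a':4, 'b':7
C (first-col start): C('$')=0, C('a')=1, C('b')=5
L[0]='a': occ=0, LF[0]=C('a')+0=1+0=1
L[1]='a': occ=1, LF[1]=C('a')+1=1+1=2
L[2]='b': occ=0, LF[2]=C('b')+0=5+0=5
L[3]='$': occ=0, LF[3]=C('$')+0=0+0=0
L[4]='a': occ=2, LF[4]=C('a')+2=1+2=3
L[5]='b': occ=1, LF[5]=C('b')+1=5+1=6
L[6]='b': occ=2, LF[6]=C('b')+2=5+2=7
L[7]='b': occ=3, LF[7]=C('b')+3=5+3=8
L[8]='b': occ=4, LF[8]=C('b')+4=5+4=9
L[9]='b': occ=5, LF[9]=C('b')+5=5+5=10
L[10]='b': occ=6, LF[10]=C('b')+6=5+6=11
L[11]='a': occ=3, LF[11]=C('a')+3=1+3=4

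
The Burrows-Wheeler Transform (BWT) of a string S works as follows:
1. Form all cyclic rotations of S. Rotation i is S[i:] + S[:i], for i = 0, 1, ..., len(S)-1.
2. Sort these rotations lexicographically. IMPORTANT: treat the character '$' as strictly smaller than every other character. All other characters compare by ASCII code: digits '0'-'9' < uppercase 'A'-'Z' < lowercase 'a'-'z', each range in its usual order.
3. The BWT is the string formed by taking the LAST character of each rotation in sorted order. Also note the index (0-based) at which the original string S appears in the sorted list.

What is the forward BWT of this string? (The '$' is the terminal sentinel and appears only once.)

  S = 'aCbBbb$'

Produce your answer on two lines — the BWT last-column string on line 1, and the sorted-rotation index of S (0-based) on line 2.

All 7 rotations (rotation i = S[i:]+S[:i]):
  rot[0] = aCbBbb$
  rot[1] = CbBbb$a
  rot[2] = bBbb$aC
  rot[3] = Bbb$aCb
  rot[4] = bb$aCbB
  rot[5] = b$aCbBb
  rot[6] = $aCbBbb
Sorted (with $ < everything):
  sorted[0] = $aCbBbb  (last char: 'b')
  sorted[1] = Bbb$aCb  (last char: 'b')
  sorted[2] = CbBbb$a  (last char: 'a')
  sorted[3] = aCbBbb$  (last char: '$')
  sorted[4] = b$aCbBb  (last char: 'b')
  sorted[5] = bBbb$aC  (last char: 'C')
  sorted[6] = bb$aCbB  (last char: 'B')
Last column: bba$bCB
Original string S is at sorted index 3

Answer: bba$bCB
3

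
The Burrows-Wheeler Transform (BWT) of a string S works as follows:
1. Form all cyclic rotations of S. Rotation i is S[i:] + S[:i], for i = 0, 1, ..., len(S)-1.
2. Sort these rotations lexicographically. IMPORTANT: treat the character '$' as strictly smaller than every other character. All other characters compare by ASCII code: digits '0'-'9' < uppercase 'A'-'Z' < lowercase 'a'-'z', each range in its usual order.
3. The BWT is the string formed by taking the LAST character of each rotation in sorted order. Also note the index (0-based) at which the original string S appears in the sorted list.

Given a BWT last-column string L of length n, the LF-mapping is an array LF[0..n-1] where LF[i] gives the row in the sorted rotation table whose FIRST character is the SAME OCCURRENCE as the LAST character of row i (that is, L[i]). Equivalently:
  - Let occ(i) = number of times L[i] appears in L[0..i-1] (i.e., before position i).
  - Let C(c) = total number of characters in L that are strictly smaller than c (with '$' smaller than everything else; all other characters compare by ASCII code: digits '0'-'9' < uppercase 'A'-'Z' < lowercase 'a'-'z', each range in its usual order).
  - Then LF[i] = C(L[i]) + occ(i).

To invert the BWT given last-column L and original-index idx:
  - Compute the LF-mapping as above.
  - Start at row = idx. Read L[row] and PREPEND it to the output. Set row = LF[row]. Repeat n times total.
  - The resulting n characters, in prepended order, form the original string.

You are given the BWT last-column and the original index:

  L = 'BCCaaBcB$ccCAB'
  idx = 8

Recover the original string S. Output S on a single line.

Answer: CcCAcaBBcaBCB$

Derivation:
LF mapping: 2 6 7 9 10 3 11 4 0 12 13 8 1 5
Walk LF starting at row 8, prepending L[row]:
  step 1: row=8, L[8]='$', prepend. Next row=LF[8]=0
  step 2: row=0, L[0]='B', prepend. Next row=LF[0]=2
  step 3: row=2, L[2]='C', prepend. Next row=LF[2]=7
  step 4: row=7, L[7]='B', prepend. Next row=LF[7]=4
  step 5: row=4, L[4]='a', prepend. Next row=LF[4]=10
  step 6: row=10, L[10]='c', prepend. Next row=LF[10]=13
  step 7: row=13, L[13]='B', prepend. Next row=LF[13]=5
  step 8: row=5, L[5]='B', prepend. Next row=LF[5]=3
  step 9: row=3, L[3]='a', prepend. Next row=LF[3]=9
  step 10: row=9, L[9]='c', prepend. Next row=LF[9]=12
  step 11: row=12, L[12]='A', prepend. Next row=LF[12]=1
  step 12: row=1, L[1]='C', prepend. Next row=LF[1]=6
  step 13: row=6, L[6]='c', prepend. Next row=LF[6]=11
  step 14: row=11, L[11]='C', prepend. Next row=LF[11]=8
Reversed output: CcCAcaBBcaBCB$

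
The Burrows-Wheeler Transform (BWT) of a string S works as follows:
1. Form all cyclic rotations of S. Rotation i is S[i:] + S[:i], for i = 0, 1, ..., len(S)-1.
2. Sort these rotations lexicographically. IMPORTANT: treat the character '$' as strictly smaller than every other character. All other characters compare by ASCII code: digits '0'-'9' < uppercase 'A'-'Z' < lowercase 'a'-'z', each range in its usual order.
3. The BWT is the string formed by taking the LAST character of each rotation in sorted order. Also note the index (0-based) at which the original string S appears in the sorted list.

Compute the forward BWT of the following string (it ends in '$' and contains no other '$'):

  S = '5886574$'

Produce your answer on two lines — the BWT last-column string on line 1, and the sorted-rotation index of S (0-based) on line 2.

Answer: 476$8585
3

Derivation:
All 8 rotations (rotation i = S[i:]+S[:i]):
  rot[0] = 5886574$
  rot[1] = 886574$5
  rot[2] = 86574$58
  rot[3] = 6574$588
  rot[4] = 574$5886
  rot[5] = 74$58865
  rot[6] = 4$588657
  rot[7] = $5886574
Sorted (with $ < everything):
  sorted[0] = $5886574  (last char: '4')
  sorted[1] = 4$588657  (last char: '7')
  sorted[2] = 574$5886  (last char: '6')
  sorted[3] = 5886574$  (last char: '$')
  sorted[4] = 6574$588  (last char: '8')
  sorted[5] = 74$58865  (last char: '5')
  sorted[6] = 86574$58  (last char: '8')
  sorted[7] = 886574$5  (last char: '5')
Last column: 476$8585
Original string S is at sorted index 3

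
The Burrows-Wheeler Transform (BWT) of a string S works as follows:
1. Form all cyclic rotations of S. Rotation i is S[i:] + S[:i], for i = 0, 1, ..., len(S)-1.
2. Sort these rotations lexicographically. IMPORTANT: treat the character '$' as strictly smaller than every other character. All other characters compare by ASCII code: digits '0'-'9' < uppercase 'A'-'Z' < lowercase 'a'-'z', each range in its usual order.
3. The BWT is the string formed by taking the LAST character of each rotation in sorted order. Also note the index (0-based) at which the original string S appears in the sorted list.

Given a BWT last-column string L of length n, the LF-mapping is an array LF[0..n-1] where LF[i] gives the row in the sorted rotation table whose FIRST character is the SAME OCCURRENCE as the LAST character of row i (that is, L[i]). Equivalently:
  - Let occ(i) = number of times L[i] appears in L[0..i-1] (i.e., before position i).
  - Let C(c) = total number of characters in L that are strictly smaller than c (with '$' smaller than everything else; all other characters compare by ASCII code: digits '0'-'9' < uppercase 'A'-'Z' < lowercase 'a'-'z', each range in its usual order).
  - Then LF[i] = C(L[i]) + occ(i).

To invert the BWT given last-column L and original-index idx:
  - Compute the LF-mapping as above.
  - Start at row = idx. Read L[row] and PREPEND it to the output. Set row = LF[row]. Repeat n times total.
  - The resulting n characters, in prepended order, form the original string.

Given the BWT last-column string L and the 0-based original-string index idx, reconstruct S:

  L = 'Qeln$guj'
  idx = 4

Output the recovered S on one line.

LF mapping: 1 2 5 6 0 3 7 4
Walk LF starting at row 4, prepending L[row]:
  step 1: row=4, L[4]='$', prepend. Next row=LF[4]=0
  step 2: row=0, L[0]='Q', prepend. Next row=LF[0]=1
  step 3: row=1, L[1]='e', prepend. Next row=LF[1]=2
  step 4: row=2, L[2]='l', prepend. Next row=LF[2]=5
  step 5: row=5, L[5]='g', prepend. Next row=LF[5]=3
  step 6: row=3, L[3]='n', prepend. Next row=LF[3]=6
  step 7: row=6, L[6]='u', prepend. Next row=LF[6]=7
  step 8: row=7, L[7]='j', prepend. Next row=LF[7]=4
Reversed output: jungleQ$

Answer: jungleQ$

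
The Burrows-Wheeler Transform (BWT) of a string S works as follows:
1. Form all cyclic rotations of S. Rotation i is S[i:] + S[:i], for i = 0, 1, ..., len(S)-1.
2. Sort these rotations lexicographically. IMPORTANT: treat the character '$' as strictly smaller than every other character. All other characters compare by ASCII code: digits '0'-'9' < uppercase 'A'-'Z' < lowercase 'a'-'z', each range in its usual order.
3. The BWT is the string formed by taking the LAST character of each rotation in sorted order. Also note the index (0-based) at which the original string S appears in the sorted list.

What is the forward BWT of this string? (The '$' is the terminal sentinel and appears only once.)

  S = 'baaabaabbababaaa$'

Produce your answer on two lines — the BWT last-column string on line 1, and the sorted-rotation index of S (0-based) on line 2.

All 17 rotations (rotation i = S[i:]+S[:i]):
  rot[0] = baaabaabbababaaa$
  rot[1] = aaabaabbababaaa$b
  rot[2] = aabaabbababaaa$ba
  rot[3] = abaabbababaaa$baa
  rot[4] = baabbababaaa$baaa
  rot[5] = aabbababaaa$baaab
  rot[6] = abbababaaa$baaaba
  rot[7] = bbababaaa$baaabaa
  rot[8] = bababaaa$baaabaab
  rot[9] = ababaaa$baaabaabb
  rot[10] = babaaa$baaabaabba
  rot[11] = abaaa$baaabaabbab
  rot[12] = baaa$baaabaabbaba
  rot[13] = aaa$baaabaabbabab
  rot[14] = aa$baaabaabbababa
  rot[15] = a$baaabaabbababaa
  rot[16] = $baaabaabbababaaa
Sorted (with $ < everything):
  sorted[0] = $baaabaabbababaaa  (last char: 'a')
  sorted[1] = a$baaabaabbababaa  (last char: 'a')
  sorted[2] = aa$baaabaabbababa  (last char: 'a')
  sorted[3] = aaa$baaabaabbabab  (last char: 'b')
  sorted[4] = aaabaabbababaaa$b  (last char: 'b')
  sorted[5] = aabaabbababaaa$ba  (last char: 'a')
  sorted[6] = aabbababaaa$baaab  (last char: 'b')
  sorted[7] = abaaa$baaabaabbab  (last char: 'b')
  sorted[8] = abaabbababaaa$baa  (last char: 'a')
  sorted[9] = ababaaa$baaabaabb  (last char: 'b')
  sorted[10] = abbababaaa$baaaba  (last char: 'a')
  sorted[11] = baaa$baaabaabbaba  (last char: 'a')
  sorted[12] = baaabaabbababaaa$  (last char: '$')
  sorted[13] = baabbababaaa$baaa  (last char: 'a')
  sorted[14] = babaaa$baaabaabba  (last char: 'a')
  sorted[15] = bababaaa$baaabaab  (last char: 'b')
  sorted[16] = bbababaaa$baaabaa  (last char: 'a')
Last column: aaabbabbabaa$aaba
Original string S is at sorted index 12

Answer: aaabbabbabaa$aaba
12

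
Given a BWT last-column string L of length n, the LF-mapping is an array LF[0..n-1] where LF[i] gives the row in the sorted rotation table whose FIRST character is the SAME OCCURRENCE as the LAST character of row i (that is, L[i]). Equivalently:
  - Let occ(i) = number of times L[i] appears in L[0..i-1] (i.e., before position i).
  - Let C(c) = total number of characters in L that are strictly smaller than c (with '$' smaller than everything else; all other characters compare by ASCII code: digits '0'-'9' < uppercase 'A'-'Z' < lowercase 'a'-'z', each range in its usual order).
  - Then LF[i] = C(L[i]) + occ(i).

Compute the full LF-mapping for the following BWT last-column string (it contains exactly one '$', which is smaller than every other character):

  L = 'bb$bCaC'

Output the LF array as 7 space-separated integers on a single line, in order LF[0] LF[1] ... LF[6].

Answer: 4 5 0 6 1 3 2

Derivation:
Char counts: '$':1, 'C':2, 'a':1, 'b':3
C (first-col start): C('$')=0, C('C')=1, C('a')=3, C('b')=4
L[0]='b': occ=0, LF[0]=C('b')+0=4+0=4
L[1]='b': occ=1, LF[1]=C('b')+1=4+1=5
L[2]='$': occ=0, LF[2]=C('$')+0=0+0=0
L[3]='b': occ=2, LF[3]=C('b')+2=4+2=6
L[4]='C': occ=0, LF[4]=C('C')+0=1+0=1
L[5]='a': occ=0, LF[5]=C('a')+0=3+0=3
L[6]='C': occ=1, LF[6]=C('C')+1=1+1=2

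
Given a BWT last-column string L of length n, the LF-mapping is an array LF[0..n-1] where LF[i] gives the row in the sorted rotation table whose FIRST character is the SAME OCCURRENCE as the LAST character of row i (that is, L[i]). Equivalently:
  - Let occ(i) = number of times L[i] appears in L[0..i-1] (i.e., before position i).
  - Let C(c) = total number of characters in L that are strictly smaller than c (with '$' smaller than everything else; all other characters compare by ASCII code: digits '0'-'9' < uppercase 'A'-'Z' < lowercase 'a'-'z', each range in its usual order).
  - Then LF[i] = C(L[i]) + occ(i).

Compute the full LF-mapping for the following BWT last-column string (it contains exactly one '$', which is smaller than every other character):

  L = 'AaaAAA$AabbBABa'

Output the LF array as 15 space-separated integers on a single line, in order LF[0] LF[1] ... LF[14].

Char counts: '$':1, 'A':6, 'B':2, 'a':4, 'b':2
C (first-col start): C('$')=0, C('A')=1, C('B')=7, C('a')=9, C('b')=13
L[0]='A': occ=0, LF[0]=C('A')+0=1+0=1
L[1]='a': occ=0, LF[1]=C('a')+0=9+0=9
L[2]='a': occ=1, LF[2]=C('a')+1=9+1=10
L[3]='A': occ=1, LF[3]=C('A')+1=1+1=2
L[4]='A': occ=2, LF[4]=C('A')+2=1+2=3
L[5]='A': occ=3, LF[5]=C('A')+3=1+3=4
L[6]='$': occ=0, LF[6]=C('$')+0=0+0=0
L[7]='A': occ=4, LF[7]=C('A')+4=1+4=5
L[8]='a': occ=2, LF[8]=C('a')+2=9+2=11
L[9]='b': occ=0, LF[9]=C('b')+0=13+0=13
L[10]='b': occ=1, LF[10]=C('b')+1=13+1=14
L[11]='B': occ=0, LF[11]=C('B')+0=7+0=7
L[12]='A': occ=5, LF[12]=C('A')+5=1+5=6
L[13]='B': occ=1, LF[13]=C('B')+1=7+1=8
L[14]='a': occ=3, LF[14]=C('a')+3=9+3=12

Answer: 1 9 10 2 3 4 0 5 11 13 14 7 6 8 12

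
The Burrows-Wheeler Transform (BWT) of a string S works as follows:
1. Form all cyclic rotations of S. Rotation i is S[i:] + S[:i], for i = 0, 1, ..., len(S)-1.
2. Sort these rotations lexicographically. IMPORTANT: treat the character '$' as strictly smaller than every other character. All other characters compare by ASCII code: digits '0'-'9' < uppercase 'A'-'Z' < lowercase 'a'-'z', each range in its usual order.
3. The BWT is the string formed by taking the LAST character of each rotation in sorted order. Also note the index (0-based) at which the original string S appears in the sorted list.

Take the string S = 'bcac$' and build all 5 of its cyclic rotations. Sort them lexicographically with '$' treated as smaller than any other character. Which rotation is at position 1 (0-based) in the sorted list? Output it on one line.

All 5 rotations (rotation i = S[i:]+S[:i]):
  rot[0] = bcac$
  rot[1] = cac$b
  rot[2] = ac$bc
  rot[3] = c$bca
  rot[4] = $bcac
Sorted (with $ < everything):
  sorted[0] = $bcac
  sorted[1] = ac$bc
  sorted[2] = bcac$
  sorted[3] = c$bca
  sorted[4] = cac$b
sorted[1] = ac$bc

Answer: ac$bc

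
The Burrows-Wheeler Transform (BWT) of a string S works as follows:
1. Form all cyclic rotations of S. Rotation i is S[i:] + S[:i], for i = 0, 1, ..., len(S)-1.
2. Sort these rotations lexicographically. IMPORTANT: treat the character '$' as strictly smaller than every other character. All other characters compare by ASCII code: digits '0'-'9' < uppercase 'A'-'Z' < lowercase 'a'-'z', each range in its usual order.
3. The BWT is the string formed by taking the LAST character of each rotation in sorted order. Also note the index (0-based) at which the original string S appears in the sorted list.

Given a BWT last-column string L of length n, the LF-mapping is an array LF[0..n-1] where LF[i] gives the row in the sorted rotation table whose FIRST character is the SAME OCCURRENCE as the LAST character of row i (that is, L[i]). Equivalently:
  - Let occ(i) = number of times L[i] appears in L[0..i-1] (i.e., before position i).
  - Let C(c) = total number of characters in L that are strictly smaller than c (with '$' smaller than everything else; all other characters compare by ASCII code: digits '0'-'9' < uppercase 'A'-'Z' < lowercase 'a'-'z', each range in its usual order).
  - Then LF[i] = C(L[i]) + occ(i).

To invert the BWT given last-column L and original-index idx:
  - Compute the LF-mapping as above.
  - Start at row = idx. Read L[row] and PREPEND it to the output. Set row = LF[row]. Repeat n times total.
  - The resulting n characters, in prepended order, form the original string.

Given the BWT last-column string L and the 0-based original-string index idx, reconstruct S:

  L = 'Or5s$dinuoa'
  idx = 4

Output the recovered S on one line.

Answer: dinosaur5O$

Derivation:
LF mapping: 2 8 1 9 0 4 5 6 10 7 3
Walk LF starting at row 4, prepending L[row]:
  step 1: row=4, L[4]='$', prepend. Next row=LF[4]=0
  step 2: row=0, L[0]='O', prepend. Next row=LF[0]=2
  step 3: row=2, L[2]='5', prepend. Next row=LF[2]=1
  step 4: row=1, L[1]='r', prepend. Next row=LF[1]=8
  step 5: row=8, L[8]='u', prepend. Next row=LF[8]=10
  step 6: row=10, L[10]='a', prepend. Next row=LF[10]=3
  step 7: row=3, L[3]='s', prepend. Next row=LF[3]=9
  step 8: row=9, L[9]='o', prepend. Next row=LF[9]=7
  step 9: row=7, L[7]='n', prepend. Next row=LF[7]=6
  step 10: row=6, L[6]='i', prepend. Next row=LF[6]=5
  step 11: row=5, L[5]='d', prepend. Next row=LF[5]=4
Reversed output: dinosaur5O$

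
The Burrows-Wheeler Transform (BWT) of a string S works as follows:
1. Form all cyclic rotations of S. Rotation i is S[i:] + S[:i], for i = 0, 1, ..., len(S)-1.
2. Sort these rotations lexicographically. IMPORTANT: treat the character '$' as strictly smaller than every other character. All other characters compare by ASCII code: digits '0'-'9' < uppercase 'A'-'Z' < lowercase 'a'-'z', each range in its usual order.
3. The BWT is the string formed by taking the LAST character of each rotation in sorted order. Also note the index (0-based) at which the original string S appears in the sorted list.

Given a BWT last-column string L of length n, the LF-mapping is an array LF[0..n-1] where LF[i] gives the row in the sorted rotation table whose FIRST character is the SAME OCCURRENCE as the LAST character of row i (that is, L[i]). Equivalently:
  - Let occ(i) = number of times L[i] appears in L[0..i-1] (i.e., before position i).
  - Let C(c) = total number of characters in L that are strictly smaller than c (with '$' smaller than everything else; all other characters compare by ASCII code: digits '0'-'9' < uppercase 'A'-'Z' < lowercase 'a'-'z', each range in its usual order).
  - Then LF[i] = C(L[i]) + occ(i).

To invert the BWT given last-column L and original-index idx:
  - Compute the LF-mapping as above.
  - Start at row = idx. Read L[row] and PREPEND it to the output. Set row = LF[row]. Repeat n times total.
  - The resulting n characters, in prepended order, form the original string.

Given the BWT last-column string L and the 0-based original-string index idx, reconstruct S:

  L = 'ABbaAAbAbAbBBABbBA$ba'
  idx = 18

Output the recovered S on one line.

LF mapping: 1 8 15 13 2 3 16 4 17 5 18 9 10 6 11 19 12 7 0 20 14
Walk LF starting at row 18, prepending L[row]:
  step 1: row=18, L[18]='$', prepend. Next row=LF[18]=0
  step 2: row=0, L[0]='A', prepend. Next row=LF[0]=1
  step 3: row=1, L[1]='B', prepend. Next row=LF[1]=8
  step 4: row=8, L[8]='b', prepend. Next row=LF[8]=17
  step 5: row=17, L[17]='A', prepend. Next row=LF[17]=7
  step 6: row=7, L[7]='A', prepend. Next row=LF[7]=4
  step 7: row=4, L[4]='A', prepend. Next row=LF[4]=2
  step 8: row=2, L[2]='b', prepend. Next row=LF[2]=15
  step 9: row=15, L[15]='b', prepend. Next row=LF[15]=19
  step 10: row=19, L[19]='b', prepend. Next row=LF[19]=20
  step 11: row=20, L[20]='a', prepend. Next row=LF[20]=14
  step 12: row=14, L[14]='B', prepend. Next row=LF[14]=11
  step 13: row=11, L[11]='B', prepend. Next row=LF[11]=9
  step 14: row=9, L[9]='A', prepend. Next row=LF[9]=5
  step 15: row=5, L[5]='A', prepend. Next row=LF[5]=3
  step 16: row=3, L[3]='a', prepend. Next row=LF[3]=13
  step 17: row=13, L[13]='A', prepend. Next row=LF[13]=6
  step 18: row=6, L[6]='b', prepend. Next row=LF[6]=16
  step 19: row=16, L[16]='B', prepend. Next row=LF[16]=12
  step 20: row=12, L[12]='B', prepend. Next row=LF[12]=10
  step 21: row=10, L[10]='b', prepend. Next row=LF[10]=18
Reversed output: bBBbAaAABBabbbAAAbBA$

Answer: bBBbAaAABBabbbAAAbBA$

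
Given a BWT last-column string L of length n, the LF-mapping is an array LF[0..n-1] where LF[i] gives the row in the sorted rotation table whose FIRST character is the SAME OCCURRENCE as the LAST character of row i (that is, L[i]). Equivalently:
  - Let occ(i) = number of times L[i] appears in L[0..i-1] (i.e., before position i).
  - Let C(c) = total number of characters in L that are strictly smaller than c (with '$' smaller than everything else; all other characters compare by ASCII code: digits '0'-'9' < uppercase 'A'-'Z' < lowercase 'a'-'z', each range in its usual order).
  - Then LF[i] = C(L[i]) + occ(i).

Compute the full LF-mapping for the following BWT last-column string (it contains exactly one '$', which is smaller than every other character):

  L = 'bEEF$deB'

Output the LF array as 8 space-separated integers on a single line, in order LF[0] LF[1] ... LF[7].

Answer: 5 2 3 4 0 6 7 1

Derivation:
Char counts: '$':1, 'B':1, 'E':2, 'F':1, 'b':1, 'd':1, 'e':1
C (first-col start): C('$')=0, C('B')=1, C('E')=2, C('F')=4, C('b')=5, C('d')=6, C('e')=7
L[0]='b': occ=0, LF[0]=C('b')+0=5+0=5
L[1]='E': occ=0, LF[1]=C('E')+0=2+0=2
L[2]='E': occ=1, LF[2]=C('E')+1=2+1=3
L[3]='F': occ=0, LF[3]=C('F')+0=4+0=4
L[4]='$': occ=0, LF[4]=C('$')+0=0+0=0
L[5]='d': occ=0, LF[5]=C('d')+0=6+0=6
L[6]='e': occ=0, LF[6]=C('e')+0=7+0=7
L[7]='B': occ=0, LF[7]=C('B')+0=1+0=1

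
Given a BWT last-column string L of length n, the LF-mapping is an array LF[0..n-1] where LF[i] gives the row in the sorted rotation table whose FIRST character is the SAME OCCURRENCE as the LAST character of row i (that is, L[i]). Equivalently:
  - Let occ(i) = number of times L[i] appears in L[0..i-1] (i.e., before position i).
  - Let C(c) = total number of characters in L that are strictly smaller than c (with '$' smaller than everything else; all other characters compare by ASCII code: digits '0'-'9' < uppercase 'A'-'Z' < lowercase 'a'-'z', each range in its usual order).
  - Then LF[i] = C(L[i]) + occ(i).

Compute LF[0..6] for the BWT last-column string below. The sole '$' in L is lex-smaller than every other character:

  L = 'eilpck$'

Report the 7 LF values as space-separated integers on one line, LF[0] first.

Answer: 2 3 5 6 1 4 0

Derivation:
Char counts: '$':1, 'c':1, 'e':1, 'i':1, 'k':1, 'l':1, 'p':1
C (first-col start): C('$')=0, C('c')=1, C('e')=2, C('i')=3, C('k')=4, C('l')=5, C('p')=6
L[0]='e': occ=0, LF[0]=C('e')+0=2+0=2
L[1]='i': occ=0, LF[1]=C('i')+0=3+0=3
L[2]='l': occ=0, LF[2]=C('l')+0=5+0=5
L[3]='p': occ=0, LF[3]=C('p')+0=6+0=6
L[4]='c': occ=0, LF[4]=C('c')+0=1+0=1
L[5]='k': occ=0, LF[5]=C('k')+0=4+0=4
L[6]='$': occ=0, LF[6]=C('$')+0=0+0=0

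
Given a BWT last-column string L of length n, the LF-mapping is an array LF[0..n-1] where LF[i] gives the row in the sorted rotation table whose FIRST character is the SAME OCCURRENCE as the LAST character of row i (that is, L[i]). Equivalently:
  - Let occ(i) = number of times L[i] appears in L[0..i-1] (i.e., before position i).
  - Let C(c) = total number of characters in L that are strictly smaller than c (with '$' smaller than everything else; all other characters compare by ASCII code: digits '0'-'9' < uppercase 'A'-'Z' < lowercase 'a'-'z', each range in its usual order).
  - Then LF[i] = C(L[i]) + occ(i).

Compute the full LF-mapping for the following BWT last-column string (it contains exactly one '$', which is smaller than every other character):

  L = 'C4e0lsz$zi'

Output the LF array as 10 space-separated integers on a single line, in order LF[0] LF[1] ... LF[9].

Answer: 3 2 4 1 6 7 8 0 9 5

Derivation:
Char counts: '$':1, '0':1, '4':1, 'C':1, 'e':1, 'i':1, 'l':1, 's':1, 'z':2
C (first-col start): C('$')=0, C('0')=1, C('4')=2, C('C')=3, C('e')=4, C('i')=5, C('l')=6, C('s')=7, C('z')=8
L[0]='C': occ=0, LF[0]=C('C')+0=3+0=3
L[1]='4': occ=0, LF[1]=C('4')+0=2+0=2
L[2]='e': occ=0, LF[2]=C('e')+0=4+0=4
L[3]='0': occ=0, LF[3]=C('0')+0=1+0=1
L[4]='l': occ=0, LF[4]=C('l')+0=6+0=6
L[5]='s': occ=0, LF[5]=C('s')+0=7+0=7
L[6]='z': occ=0, LF[6]=C('z')+0=8+0=8
L[7]='$': occ=0, LF[7]=C('$')+0=0+0=0
L[8]='z': occ=1, LF[8]=C('z')+1=8+1=9
L[9]='i': occ=0, LF[9]=C('i')+0=5+0=5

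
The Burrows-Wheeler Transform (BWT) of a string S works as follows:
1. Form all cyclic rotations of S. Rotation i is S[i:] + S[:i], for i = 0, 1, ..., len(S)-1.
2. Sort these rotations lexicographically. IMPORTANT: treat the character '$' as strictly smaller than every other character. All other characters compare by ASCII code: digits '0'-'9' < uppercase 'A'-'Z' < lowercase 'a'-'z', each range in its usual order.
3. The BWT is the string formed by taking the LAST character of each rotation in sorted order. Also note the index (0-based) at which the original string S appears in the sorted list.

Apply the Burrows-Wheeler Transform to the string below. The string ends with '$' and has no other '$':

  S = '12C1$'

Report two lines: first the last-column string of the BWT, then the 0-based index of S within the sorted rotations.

Answer: 1C$12
2

Derivation:
All 5 rotations (rotation i = S[i:]+S[:i]):
  rot[0] = 12C1$
  rot[1] = 2C1$1
  rot[2] = C1$12
  rot[3] = 1$12C
  rot[4] = $12C1
Sorted (with $ < everything):
  sorted[0] = $12C1  (last char: '1')
  sorted[1] = 1$12C  (last char: 'C')
  sorted[2] = 12C1$  (last char: '$')
  sorted[3] = 2C1$1  (last char: '1')
  sorted[4] = C1$12  (last char: '2')
Last column: 1C$12
Original string S is at sorted index 2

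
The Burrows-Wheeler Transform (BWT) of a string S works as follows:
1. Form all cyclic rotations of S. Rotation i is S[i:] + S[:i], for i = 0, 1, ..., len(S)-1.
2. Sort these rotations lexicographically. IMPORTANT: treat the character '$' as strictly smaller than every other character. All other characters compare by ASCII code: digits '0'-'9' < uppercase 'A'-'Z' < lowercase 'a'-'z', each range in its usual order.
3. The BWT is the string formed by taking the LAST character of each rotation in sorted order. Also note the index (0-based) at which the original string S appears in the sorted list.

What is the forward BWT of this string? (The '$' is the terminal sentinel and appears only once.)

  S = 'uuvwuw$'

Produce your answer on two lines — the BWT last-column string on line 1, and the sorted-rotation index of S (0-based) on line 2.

Answer: w$uwuuv
1

Derivation:
All 7 rotations (rotation i = S[i:]+S[:i]):
  rot[0] = uuvwuw$
  rot[1] = uvwuw$u
  rot[2] = vwuw$uu
  rot[3] = wuw$uuv
  rot[4] = uw$uuvw
  rot[5] = w$uuvwu
  rot[6] = $uuvwuw
Sorted (with $ < everything):
  sorted[0] = $uuvwuw  (last char: 'w')
  sorted[1] = uuvwuw$  (last char: '$')
  sorted[2] = uvwuw$u  (last char: 'u')
  sorted[3] = uw$uuvw  (last char: 'w')
  sorted[4] = vwuw$uu  (last char: 'u')
  sorted[5] = w$uuvwu  (last char: 'u')
  sorted[6] = wuw$uuv  (last char: 'v')
Last column: w$uwuuv
Original string S is at sorted index 1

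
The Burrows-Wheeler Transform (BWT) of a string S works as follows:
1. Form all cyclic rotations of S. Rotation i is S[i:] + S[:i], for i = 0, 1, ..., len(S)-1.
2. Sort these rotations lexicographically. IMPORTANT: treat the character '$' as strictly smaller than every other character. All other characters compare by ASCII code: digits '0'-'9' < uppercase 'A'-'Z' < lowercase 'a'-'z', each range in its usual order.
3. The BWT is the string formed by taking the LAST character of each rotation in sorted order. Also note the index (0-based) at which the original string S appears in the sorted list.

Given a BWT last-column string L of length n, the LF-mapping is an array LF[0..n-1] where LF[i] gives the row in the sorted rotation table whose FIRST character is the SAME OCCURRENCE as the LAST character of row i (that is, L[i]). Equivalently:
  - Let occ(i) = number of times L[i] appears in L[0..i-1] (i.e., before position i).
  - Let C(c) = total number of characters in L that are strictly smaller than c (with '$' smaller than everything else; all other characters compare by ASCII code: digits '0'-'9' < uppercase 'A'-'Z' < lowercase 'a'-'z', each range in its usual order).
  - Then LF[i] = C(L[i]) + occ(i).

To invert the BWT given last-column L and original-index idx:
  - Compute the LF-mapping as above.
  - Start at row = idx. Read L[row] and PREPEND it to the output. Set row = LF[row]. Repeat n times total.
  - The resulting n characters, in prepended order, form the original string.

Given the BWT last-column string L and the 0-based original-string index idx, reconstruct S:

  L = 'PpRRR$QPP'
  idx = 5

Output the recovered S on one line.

Answer: RPRQRPpP$

Derivation:
LF mapping: 1 8 5 6 7 0 4 2 3
Walk LF starting at row 5, prepending L[row]:
  step 1: row=5, L[5]='$', prepend. Next row=LF[5]=0
  step 2: row=0, L[0]='P', prepend. Next row=LF[0]=1
  step 3: row=1, L[1]='p', prepend. Next row=LF[1]=8
  step 4: row=8, L[8]='P', prepend. Next row=LF[8]=3
  step 5: row=3, L[3]='R', prepend. Next row=LF[3]=6
  step 6: row=6, L[6]='Q', prepend. Next row=LF[6]=4
  step 7: row=4, L[4]='R', prepend. Next row=LF[4]=7
  step 8: row=7, L[7]='P', prepend. Next row=LF[7]=2
  step 9: row=2, L[2]='R', prepend. Next row=LF[2]=5
Reversed output: RPRQRPpP$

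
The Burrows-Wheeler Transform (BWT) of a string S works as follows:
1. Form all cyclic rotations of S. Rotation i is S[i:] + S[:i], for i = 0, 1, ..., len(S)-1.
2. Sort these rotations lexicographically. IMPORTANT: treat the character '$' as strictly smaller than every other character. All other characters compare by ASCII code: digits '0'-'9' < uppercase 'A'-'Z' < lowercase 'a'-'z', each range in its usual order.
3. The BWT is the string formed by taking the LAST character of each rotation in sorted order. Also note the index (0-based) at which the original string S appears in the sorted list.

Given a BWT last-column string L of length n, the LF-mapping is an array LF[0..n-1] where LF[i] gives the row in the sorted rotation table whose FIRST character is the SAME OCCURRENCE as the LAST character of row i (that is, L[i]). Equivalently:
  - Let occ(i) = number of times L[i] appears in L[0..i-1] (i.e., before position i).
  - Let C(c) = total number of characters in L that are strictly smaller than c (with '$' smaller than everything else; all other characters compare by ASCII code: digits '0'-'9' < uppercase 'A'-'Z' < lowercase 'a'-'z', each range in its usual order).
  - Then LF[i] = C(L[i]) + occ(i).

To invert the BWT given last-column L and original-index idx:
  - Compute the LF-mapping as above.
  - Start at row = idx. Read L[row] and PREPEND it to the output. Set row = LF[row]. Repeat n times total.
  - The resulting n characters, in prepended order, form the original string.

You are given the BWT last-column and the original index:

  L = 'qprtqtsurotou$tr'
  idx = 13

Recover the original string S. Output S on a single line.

LF mapping: 4 3 6 10 5 11 9 14 7 1 12 2 15 0 13 8
Walk LF starting at row 13, prepending L[row]:
  step 1: row=13, L[13]='$', prepend. Next row=LF[13]=0
  step 2: row=0, L[0]='q', prepend. Next row=LF[0]=4
  step 3: row=4, L[4]='q', prepend. Next row=LF[4]=5
  step 4: row=5, L[5]='t', prepend. Next row=LF[5]=11
  step 5: row=11, L[11]='o', prepend. Next row=LF[11]=2
  step 6: row=2, L[2]='r', prepend. Next row=LF[2]=6
  step 7: row=6, L[6]='s', prepend. Next row=LF[6]=9
  step 8: row=9, L[9]='o', prepend. Next row=LF[9]=1
  step 9: row=1, L[1]='p', prepend. Next row=LF[1]=3
  step 10: row=3, L[3]='t', prepend. Next row=LF[3]=10
  step 11: row=10, L[10]='t', prepend. Next row=LF[10]=12
  step 12: row=12, L[12]='u', prepend. Next row=LF[12]=15
  step 13: row=15, L[15]='r', prepend. Next row=LF[15]=8
  step 14: row=8, L[8]='r', prepend. Next row=LF[8]=7
  step 15: row=7, L[7]='u', prepend. Next row=LF[7]=14
  step 16: row=14, L[14]='t', prepend. Next row=LF[14]=13
Reversed output: turruttposrotqq$

Answer: turruttposrotqq$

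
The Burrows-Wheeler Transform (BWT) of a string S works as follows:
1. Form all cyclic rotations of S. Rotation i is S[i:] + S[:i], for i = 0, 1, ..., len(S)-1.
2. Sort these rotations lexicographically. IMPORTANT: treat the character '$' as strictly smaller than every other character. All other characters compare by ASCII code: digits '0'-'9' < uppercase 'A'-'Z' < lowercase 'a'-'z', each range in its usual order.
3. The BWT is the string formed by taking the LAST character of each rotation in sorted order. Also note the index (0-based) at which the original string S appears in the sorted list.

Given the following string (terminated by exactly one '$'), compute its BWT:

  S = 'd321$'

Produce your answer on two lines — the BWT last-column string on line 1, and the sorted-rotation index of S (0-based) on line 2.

All 5 rotations (rotation i = S[i:]+S[:i]):
  rot[0] = d321$
  rot[1] = 321$d
  rot[2] = 21$d3
  rot[3] = 1$d32
  rot[4] = $d321
Sorted (with $ < everything):
  sorted[0] = $d321  (last char: '1')
  sorted[1] = 1$d32  (last char: '2')
  sorted[2] = 21$d3  (last char: '3')
  sorted[3] = 321$d  (last char: 'd')
  sorted[4] = d321$  (last char: '$')
Last column: 123d$
Original string S is at sorted index 4

Answer: 123d$
4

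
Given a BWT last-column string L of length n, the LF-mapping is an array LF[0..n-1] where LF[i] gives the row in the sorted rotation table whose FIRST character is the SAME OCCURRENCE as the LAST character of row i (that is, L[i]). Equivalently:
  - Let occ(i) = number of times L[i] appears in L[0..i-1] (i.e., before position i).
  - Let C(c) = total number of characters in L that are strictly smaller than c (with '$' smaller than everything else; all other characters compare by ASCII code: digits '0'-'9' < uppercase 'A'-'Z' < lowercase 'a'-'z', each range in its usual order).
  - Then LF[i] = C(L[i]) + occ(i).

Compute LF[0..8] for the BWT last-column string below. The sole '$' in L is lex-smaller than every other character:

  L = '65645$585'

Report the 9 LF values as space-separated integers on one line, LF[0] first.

Char counts: '$':1, '4':1, '5':4, '6':2, '8':1
C (first-col start): C('$')=0, C('4')=1, C('5')=2, C('6')=6, C('8')=8
L[0]='6': occ=0, LF[0]=C('6')+0=6+0=6
L[1]='5': occ=0, LF[1]=C('5')+0=2+0=2
L[2]='6': occ=1, LF[2]=C('6')+1=6+1=7
L[3]='4': occ=0, LF[3]=C('4')+0=1+0=1
L[4]='5': occ=1, LF[4]=C('5')+1=2+1=3
L[5]='$': occ=0, LF[5]=C('$')+0=0+0=0
L[6]='5': occ=2, LF[6]=C('5')+2=2+2=4
L[7]='8': occ=0, LF[7]=C('8')+0=8+0=8
L[8]='5': occ=3, LF[8]=C('5')+3=2+3=5

Answer: 6 2 7 1 3 0 4 8 5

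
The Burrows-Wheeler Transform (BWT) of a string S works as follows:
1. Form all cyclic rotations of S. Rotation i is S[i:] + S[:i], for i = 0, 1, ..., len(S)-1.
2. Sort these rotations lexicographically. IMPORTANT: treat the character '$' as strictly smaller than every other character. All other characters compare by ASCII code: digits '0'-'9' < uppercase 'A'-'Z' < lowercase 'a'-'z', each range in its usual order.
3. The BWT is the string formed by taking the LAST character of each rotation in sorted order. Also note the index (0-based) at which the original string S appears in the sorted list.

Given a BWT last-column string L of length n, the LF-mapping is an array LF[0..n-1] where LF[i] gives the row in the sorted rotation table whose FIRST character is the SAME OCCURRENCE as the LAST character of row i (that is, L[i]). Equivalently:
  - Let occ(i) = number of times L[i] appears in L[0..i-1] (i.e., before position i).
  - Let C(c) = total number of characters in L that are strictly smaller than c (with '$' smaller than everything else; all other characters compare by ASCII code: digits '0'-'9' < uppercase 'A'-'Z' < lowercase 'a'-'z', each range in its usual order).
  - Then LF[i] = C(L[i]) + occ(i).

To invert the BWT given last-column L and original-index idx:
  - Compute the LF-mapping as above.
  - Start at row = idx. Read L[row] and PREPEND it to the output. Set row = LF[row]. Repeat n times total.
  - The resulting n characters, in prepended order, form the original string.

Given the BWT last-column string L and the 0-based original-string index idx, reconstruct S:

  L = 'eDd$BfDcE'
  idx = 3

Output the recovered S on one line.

Answer: DdDBEfce$

Derivation:
LF mapping: 7 2 6 0 1 8 3 5 4
Walk LF starting at row 3, prepending L[row]:
  step 1: row=3, L[3]='$', prepend. Next row=LF[3]=0
  step 2: row=0, L[0]='e', prepend. Next row=LF[0]=7
  step 3: row=7, L[7]='c', prepend. Next row=LF[7]=5
  step 4: row=5, L[5]='f', prepend. Next row=LF[5]=8
  step 5: row=8, L[8]='E', prepend. Next row=LF[8]=4
  step 6: row=4, L[4]='B', prepend. Next row=LF[4]=1
  step 7: row=1, L[1]='D', prepend. Next row=LF[1]=2
  step 8: row=2, L[2]='d', prepend. Next row=LF[2]=6
  step 9: row=6, L[6]='D', prepend. Next row=LF[6]=3
Reversed output: DdDBEfce$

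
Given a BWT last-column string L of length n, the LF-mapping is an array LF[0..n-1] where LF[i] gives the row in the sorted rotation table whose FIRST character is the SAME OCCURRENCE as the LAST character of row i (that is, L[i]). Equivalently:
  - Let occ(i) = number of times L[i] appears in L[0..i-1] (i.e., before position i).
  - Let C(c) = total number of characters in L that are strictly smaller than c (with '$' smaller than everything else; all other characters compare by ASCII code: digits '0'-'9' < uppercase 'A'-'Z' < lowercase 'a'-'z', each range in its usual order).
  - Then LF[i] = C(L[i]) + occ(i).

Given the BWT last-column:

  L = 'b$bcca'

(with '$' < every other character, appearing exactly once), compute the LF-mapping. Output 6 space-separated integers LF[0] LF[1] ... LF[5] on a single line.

Answer: 2 0 3 4 5 1

Derivation:
Char counts: '$':1, 'a':1, 'b':2, 'c':2
C (first-col start): C('$')=0, C('a')=1, C('b')=2, C('c')=4
L[0]='b': occ=0, LF[0]=C('b')+0=2+0=2
L[1]='$': occ=0, LF[1]=C('$')+0=0+0=0
L[2]='b': occ=1, LF[2]=C('b')+1=2+1=3
L[3]='c': occ=0, LF[3]=C('c')+0=4+0=4
L[4]='c': occ=1, LF[4]=C('c')+1=4+1=5
L[5]='a': occ=0, LF[5]=C('a')+0=1+0=1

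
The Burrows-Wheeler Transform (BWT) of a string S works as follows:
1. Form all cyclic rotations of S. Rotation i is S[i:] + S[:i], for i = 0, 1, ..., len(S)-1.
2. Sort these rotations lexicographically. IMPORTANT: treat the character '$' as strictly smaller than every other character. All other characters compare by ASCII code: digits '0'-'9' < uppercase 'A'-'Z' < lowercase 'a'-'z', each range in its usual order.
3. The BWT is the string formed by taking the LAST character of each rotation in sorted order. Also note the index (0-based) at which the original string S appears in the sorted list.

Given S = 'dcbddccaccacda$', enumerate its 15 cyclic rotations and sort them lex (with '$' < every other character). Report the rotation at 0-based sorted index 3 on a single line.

Answer: acda$dcbddccacc

Derivation:
All 15 rotations (rotation i = S[i:]+S[:i]):
  rot[0] = dcbddccaccacda$
  rot[1] = cbddccaccacda$d
  rot[2] = bddccaccacda$dc
  rot[3] = ddccaccacda$dcb
  rot[4] = dccaccacda$dcbd
  rot[5] = ccaccacda$dcbdd
  rot[6] = caccacda$dcbddc
  rot[7] = accacda$dcbddcc
  rot[8] = ccacda$dcbddcca
  rot[9] = cacda$dcbddccac
  rot[10] = acda$dcbddccacc
  rot[11] = cda$dcbddccacca
  rot[12] = da$dcbddccaccac
  rot[13] = a$dcbddccaccacd
  rot[14] = $dcbddccaccacda
Sorted (with $ < everything):
  sorted[0] = $dcbddccaccacda
  sorted[1] = a$dcbddccaccacd
  sorted[2] = accacda$dcbddcc
  sorted[3] = acda$dcbddccacc
  sorted[4] = bddccaccacda$dc
  sorted[5] = caccacda$dcbddc
  sorted[6] = cacda$dcbddccac
  sorted[7] = cbddccaccacda$d
  sorted[8] = ccaccacda$dcbdd
  sorted[9] = ccacda$dcbddcca
  sorted[10] = cda$dcbddccacca
  sorted[11] = da$dcbddccaccac
  sorted[12] = dcbddccaccacda$
  sorted[13] = dccaccacda$dcbd
  sorted[14] = ddccaccacda$dcb
sorted[3] = acda$dcbddccacc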